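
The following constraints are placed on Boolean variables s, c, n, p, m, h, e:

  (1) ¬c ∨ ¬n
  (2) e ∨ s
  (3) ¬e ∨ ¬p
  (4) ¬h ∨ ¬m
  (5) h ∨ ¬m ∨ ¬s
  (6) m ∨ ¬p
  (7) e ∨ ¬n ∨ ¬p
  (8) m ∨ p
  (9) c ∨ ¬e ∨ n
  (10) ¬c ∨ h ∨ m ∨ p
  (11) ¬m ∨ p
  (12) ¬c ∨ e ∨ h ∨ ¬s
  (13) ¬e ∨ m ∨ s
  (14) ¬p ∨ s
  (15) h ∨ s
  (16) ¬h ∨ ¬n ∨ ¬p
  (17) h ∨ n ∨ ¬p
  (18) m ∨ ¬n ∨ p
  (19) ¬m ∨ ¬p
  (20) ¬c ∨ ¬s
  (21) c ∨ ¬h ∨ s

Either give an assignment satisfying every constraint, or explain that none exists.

Case m = True:
  (¬h ∨ ¬m) forces h = False.
  (h ∨ ¬m ∨ ¬s) forces s = False.
  Clause (h ∨ s) is falsified — contradiction.
Case m = False:
  (m ∨ ¬p) forces p = False.
  Clause (m ∨ p) is falsified — contradiction.
Both cases fail, so the formula is unsatisfiable.

The formula is unsatisfiable.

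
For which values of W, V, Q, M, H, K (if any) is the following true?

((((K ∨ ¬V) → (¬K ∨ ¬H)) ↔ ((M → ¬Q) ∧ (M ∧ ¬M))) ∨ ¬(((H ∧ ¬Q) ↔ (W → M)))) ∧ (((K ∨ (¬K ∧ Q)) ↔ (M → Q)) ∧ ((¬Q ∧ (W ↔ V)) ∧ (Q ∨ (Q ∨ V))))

W = True; V = True; Q = False; M = False; H = True; K = True

  (((K ∨ ¬V) → (¬K ∨ ¬H)) ↔ ((M → ¬Q) ∧ (M ∧ ¬M))) ∨ ¬(((H ∧ ¬Q) ↔ (W → M))) = True
    ((K ∨ ¬V) → (¬K ∨ ¬H)) ↔ ((M → ¬Q) ∧ (M ∧ ¬M)) = True
      (K ∨ ¬V) → (¬K ∨ ¬H) = False
        K ∨ ¬V = True
          ¬V = False
        ¬K ∨ ¬H = False
          ¬K = False
          ¬H = False
      (M → ¬Q) ∧ (M ∧ ¬M) = False
        M → ¬Q = True
          ¬Q = True
        M ∧ ¬M = False
          ¬M = True
    ¬(((H ∧ ¬Q) ↔ (W → M))) = True
      (H ∧ ¬Q) ↔ (W → M) = False
        H ∧ ¬Q = True
          ¬Q = True
        W → M = False
  ((K ∨ (¬K ∧ Q)) ↔ (M → Q)) ∧ ((¬Q ∧ (W ↔ V)) ∧ (Q ∨ (Q ∨ V))) = True
    (K ∨ (¬K ∧ Q)) ↔ (M → Q) = True
      K ∨ (¬K ∧ Q) = True
        ¬K ∧ Q = False
          ¬K = False
      M → Q = True
    (¬Q ∧ (W ↔ V)) ∧ (Q ∨ (Q ∨ V)) = True
      ¬Q ∧ (W ↔ V) = True
        ¬Q = True
        W ↔ V = True
      Q ∨ (Q ∨ V) = True
        Q ∨ V = True
Both conjuncts True, so the formula holds.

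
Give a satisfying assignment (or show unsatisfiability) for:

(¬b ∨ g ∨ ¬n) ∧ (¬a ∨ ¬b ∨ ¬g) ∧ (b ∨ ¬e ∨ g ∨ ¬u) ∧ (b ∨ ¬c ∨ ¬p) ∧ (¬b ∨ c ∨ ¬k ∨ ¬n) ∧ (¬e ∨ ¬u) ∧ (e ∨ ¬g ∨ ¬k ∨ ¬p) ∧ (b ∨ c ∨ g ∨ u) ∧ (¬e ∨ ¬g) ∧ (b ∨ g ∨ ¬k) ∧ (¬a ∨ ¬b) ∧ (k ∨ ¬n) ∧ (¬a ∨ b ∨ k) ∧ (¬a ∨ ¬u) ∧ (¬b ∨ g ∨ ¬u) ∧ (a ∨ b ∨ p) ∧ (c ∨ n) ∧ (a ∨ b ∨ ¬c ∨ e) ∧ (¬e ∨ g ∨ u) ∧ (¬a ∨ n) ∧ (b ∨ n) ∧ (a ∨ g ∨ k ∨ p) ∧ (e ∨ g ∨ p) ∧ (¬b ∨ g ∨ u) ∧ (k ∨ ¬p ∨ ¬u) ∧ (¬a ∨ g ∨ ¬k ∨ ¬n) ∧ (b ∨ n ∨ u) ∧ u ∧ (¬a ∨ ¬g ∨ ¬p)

Unit clause (u) forces u = True.
In (¬e ∨ ¬u) only ¬e is left, so e = False.
In (¬a ∨ ¬u) only ¬a is left, so a = False.
Set b = True.
  then (¬b ∨ g ∨ ¬u) forces g = True.
Try p = True:
  (e ∨ ¬g ∨ ¬k ∨ ¬p) forces k = False.
  clause (k ∨ ¬p ∨ ¬u) is falsified — backtrack.
So p = False.
Set k = True.
Try c = False:
  (¬b ∨ c ∨ ¬k ∨ ¬n) forces n = False.
  clause (c ∨ n) is falsified — backtrack.
So c = True.
Set n = False.
All clauses satisfied.

b = True; p = False; k = True; u = True; c = True; a = False; e = False; n = False; g = True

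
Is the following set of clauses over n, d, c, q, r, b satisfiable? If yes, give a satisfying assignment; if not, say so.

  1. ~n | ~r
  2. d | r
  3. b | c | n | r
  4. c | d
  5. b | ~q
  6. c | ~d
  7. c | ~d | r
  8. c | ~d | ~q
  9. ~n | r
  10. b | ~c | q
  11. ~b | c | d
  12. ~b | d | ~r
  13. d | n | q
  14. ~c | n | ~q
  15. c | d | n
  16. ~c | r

Set n = False.
Try d = False:
  (d | r) forces r = True.
  (c | d) forces c = True.
  (~b | d | ~r) forces b = False.
  (b | ~q) forces q = False.
  clause (b | ~c | q) is falsified — backtrack.
So d = True.
  then (c | ~d) forces c = True.
  then (~c | n | ~q) forces q = False.
  then (~c | r) forces r = True.
  then (b | ~c | q) forces b = True.
All clauses satisfied.

n = False, d = True, c = True, q = False, r = True, b = True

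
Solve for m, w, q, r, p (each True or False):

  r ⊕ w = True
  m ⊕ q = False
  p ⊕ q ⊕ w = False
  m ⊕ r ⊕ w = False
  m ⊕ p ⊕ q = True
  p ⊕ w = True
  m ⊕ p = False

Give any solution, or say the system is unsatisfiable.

m = True; w = False; q = True; r = True; p = True

r ⊕ w = T ⊕ F = True ✓
m ⊕ q = T ⊕ T = False ✓
p ⊕ q ⊕ w = T ⊕ T ⊕ F = False ✓
m ⊕ r ⊕ w = T ⊕ T ⊕ F = False ✓
m ⊕ p ⊕ q = T ⊕ T ⊕ T = True ✓
p ⊕ w = T ⊕ F = True ✓
m ⊕ p = T ⊕ T = False ✓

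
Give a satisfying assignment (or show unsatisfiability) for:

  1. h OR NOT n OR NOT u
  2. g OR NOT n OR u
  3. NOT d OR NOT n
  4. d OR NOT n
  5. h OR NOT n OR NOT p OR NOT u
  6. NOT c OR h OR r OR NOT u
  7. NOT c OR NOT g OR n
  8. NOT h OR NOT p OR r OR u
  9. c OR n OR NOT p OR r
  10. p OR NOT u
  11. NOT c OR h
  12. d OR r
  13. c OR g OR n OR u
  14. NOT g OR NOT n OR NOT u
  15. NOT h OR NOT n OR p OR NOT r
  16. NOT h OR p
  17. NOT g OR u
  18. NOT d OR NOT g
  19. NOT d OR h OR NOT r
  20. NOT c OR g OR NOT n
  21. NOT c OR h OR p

r = True, p = True, d = False, c = False, u = True, h = True, n = False, g = True

Set r = True.
Set p = True.
Set d = False.
  then (d OR NOT n) forces n = False.
Set c = False.
Try u = False:
  (c OR g OR n OR u) forces g = True.
  clause (NOT g OR u) is falsified — backtrack.
So u = True.
Set h = True.
Set g = True.
All clauses satisfied.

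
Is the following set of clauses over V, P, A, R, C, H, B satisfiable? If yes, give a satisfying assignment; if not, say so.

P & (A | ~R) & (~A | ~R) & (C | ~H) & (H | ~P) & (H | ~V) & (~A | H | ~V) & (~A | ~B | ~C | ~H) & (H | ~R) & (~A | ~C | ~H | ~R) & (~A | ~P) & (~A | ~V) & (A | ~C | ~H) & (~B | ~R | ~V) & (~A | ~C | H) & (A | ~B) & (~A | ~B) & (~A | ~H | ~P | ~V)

UNSATISFIABLE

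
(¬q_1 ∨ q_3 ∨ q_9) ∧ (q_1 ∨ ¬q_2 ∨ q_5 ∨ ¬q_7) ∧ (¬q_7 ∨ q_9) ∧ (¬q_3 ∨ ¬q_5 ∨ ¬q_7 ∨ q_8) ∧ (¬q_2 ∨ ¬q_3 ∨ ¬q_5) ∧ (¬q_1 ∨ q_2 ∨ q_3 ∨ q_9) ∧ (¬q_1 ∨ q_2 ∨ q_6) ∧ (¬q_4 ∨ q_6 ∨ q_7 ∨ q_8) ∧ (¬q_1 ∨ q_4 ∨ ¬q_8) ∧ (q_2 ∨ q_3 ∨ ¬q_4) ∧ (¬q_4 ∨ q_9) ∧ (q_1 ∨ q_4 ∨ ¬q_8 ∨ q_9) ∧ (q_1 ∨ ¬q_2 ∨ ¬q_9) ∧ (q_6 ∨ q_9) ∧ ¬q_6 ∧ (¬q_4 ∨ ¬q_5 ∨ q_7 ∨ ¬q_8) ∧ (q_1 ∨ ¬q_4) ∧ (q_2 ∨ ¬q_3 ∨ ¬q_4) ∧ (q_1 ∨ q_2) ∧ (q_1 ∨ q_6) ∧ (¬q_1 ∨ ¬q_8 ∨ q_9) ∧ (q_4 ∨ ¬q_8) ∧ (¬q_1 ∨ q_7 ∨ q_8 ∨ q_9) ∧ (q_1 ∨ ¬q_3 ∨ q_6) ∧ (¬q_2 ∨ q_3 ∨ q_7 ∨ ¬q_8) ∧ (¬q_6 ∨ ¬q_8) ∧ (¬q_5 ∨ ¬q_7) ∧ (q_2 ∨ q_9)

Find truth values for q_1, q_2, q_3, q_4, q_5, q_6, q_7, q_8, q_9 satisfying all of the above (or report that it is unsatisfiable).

Unit clause (¬q_6) forces q_6 = False.
In (q_1 ∨ q_6) only q_1 is left, so q_1 = True.
In (¬q_1 ∨ q_2 ∨ q_6) only q_2 is left, so q_2 = True.
In (q_6 ∨ q_9) only q_9 is left, so q_9 = True.
Set q_3 = True.
  then (¬q_2 ∨ ¬q_3 ∨ ¬q_5) forces q_5 = False.
Set q_4 = True.
Set q_7 = True.
Set q_8 = True.
All clauses satisfied.

q_1 = True, q_2 = True, q_3 = True, q_4 = True, q_5 = False, q_6 = False, q_7 = True, q_8 = True, q_9 = True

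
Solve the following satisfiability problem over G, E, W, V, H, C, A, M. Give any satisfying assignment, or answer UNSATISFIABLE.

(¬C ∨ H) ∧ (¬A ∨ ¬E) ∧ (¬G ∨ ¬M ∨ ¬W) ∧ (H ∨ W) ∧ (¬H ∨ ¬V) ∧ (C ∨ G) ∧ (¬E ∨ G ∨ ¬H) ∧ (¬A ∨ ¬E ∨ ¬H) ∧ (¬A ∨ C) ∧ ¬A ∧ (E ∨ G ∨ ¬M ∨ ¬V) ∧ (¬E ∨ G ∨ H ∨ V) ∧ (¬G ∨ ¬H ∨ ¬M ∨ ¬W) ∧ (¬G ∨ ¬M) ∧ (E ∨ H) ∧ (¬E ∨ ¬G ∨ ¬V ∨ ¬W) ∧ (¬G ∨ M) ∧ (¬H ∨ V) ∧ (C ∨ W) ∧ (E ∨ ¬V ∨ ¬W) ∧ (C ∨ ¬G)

UNSATISFIABLE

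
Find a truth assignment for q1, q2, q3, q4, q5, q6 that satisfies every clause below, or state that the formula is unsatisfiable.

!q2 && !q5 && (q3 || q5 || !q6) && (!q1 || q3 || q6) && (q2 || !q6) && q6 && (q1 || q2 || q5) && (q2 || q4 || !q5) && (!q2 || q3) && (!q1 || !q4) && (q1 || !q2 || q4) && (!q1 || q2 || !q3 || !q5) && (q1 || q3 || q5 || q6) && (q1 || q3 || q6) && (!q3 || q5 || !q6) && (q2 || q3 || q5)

UNSATISFIABLE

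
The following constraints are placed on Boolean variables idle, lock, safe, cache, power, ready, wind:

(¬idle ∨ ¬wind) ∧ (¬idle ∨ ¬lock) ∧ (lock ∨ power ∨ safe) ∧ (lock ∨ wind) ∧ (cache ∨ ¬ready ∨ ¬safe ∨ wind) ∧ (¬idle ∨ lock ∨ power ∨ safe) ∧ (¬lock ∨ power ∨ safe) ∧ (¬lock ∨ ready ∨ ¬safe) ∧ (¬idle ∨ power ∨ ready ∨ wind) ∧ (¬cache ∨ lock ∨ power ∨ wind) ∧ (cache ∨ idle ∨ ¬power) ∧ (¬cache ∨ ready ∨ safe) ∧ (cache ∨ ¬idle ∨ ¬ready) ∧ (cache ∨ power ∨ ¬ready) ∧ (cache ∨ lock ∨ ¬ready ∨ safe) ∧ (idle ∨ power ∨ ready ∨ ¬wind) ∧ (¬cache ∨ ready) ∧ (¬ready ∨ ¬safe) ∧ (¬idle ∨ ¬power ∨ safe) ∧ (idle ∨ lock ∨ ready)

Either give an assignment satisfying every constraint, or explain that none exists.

idle: False, lock: False, safe: False, cache: True, power: True, ready: True, wind: True

Try idle = True:
  (¬idle ∨ ¬wind) forces wind = False.
  (¬idle ∨ ¬lock) forces lock = False.
  clause (lock ∨ wind) is falsified — backtrack.
So idle = False.
Set lock = False.
  then (lock ∨ wind) forces wind = True.
  then (idle ∨ lock ∨ ready) forces ready = True.
  then (¬ready ∨ ¬safe) forces safe = False.
  then (lock ∨ power ∨ safe) forces power = True.
  then (cache ∨ idle ∨ ¬power) forces cache = True.
All clauses satisfied.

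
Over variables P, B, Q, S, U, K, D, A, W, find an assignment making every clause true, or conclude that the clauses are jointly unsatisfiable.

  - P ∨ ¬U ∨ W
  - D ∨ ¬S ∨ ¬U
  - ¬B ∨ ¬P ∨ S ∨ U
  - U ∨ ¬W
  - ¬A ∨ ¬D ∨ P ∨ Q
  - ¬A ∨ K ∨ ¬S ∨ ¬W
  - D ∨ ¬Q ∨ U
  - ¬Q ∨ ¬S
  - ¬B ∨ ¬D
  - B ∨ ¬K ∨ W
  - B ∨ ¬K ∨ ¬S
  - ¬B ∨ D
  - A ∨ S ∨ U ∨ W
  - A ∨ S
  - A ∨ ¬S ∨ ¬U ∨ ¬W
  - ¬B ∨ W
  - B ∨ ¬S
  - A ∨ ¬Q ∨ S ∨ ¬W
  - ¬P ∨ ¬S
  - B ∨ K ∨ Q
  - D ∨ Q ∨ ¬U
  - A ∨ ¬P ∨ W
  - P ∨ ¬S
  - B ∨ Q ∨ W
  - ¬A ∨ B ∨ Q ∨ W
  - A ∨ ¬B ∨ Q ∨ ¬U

Set P = True.
  then (¬P ∨ ¬S) forces S = False.
  then (A ∨ S) forces A = True.
Set B = False.
Set Q = True.
Set U = True.
Set K = False.
Set D = True.
Set W = True.
All clauses satisfied.

P = True, B = False, Q = True, S = False, U = True, K = False, D = True, A = True, W = True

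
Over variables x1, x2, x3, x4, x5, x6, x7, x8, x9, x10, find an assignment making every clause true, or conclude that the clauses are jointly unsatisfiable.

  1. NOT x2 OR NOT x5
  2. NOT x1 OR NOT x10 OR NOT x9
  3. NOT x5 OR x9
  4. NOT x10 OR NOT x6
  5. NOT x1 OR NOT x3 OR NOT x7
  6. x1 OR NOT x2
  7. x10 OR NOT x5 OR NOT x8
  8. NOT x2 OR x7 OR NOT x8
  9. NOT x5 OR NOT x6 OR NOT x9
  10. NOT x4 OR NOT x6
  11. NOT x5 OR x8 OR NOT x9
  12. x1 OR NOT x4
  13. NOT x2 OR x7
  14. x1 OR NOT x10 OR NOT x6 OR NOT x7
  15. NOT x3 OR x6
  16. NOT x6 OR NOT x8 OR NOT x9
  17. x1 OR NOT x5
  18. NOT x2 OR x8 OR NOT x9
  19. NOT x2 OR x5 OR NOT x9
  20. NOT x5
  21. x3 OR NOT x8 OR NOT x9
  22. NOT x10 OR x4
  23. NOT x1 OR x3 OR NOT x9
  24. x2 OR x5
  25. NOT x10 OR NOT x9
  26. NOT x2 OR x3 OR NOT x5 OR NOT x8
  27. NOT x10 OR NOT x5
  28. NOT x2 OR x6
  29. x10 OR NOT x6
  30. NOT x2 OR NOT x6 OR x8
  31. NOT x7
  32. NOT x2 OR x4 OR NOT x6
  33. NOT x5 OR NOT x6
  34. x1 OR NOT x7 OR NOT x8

No satisfying assignment exists.

Case x7 = True:
  Clause (NOT x7) is falsified — contradiction.
Case x7 = False:
  (NOT x2 OR x7) forces x2 = False.
  (NOT x5) forces x5 = False.
  Clause (x2 OR x5) is falsified — contradiction.
Both cases fail, so the formula is unsatisfiable.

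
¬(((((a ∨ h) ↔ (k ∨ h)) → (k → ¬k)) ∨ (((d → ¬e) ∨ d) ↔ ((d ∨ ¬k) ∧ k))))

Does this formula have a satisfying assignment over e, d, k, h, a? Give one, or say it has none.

e = False, d = False, k = True, h = True, a = True

  ¬(((((a ∨ h) ↔ (k ∨ h)) → (k → ¬k)) ∨ (((d → ¬e) ∨ d) ↔ ((d ∨ ¬k) ∧ k)))) = True
    (((a ∨ h) ↔ (k ∨ h)) → (k → ¬k)) ∨ (((d → ¬e) ∨ d) ↔ ((d ∨ ¬k) ∧ k)) = False
      ((a ∨ h) ↔ (k ∨ h)) → (k → ¬k) = False
        (a ∨ h) ↔ (k ∨ h) = True
          a ∨ h = True
          k ∨ h = True
        k → ¬k = False
          ¬k = False
      ((d → ¬e) ∨ d) ↔ ((d ∨ ¬k) ∧ k) = False
        (d → ¬e) ∨ d = True
          d → ¬e = True
            ¬e = True
        (d ∨ ¬k) ∧ k = False
          d ∨ ¬k = False
            ¬k = False
The formula evaluates to True.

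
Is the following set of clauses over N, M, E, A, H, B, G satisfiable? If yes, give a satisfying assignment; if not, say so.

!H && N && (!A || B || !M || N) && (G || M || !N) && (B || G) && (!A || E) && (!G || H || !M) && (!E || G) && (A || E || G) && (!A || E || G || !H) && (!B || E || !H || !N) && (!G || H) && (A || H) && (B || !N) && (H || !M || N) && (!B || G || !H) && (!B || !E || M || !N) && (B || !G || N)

Unsatisfiable — no assignment works.

Case A = True:
  (!H) forces H = False.
  (N) forces N = True.
  (!A || E) forces E = True.
  (!E || G) forces G = True.
  Clause (!G || H) is falsified — contradiction.
Case A = False:
  (!H) forces H = False.
  Clause (A || H) is falsified — contradiction.
Both cases fail, so the formula is unsatisfiable.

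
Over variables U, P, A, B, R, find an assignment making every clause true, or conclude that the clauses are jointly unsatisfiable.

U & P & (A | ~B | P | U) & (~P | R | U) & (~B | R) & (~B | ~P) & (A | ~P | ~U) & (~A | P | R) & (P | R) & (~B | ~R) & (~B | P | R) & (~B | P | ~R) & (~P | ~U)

Case U = True:
  (P) forces P = True.
  Clause (~P | ~U) is falsified — contradiction.
Case U = False:
  Clause (U) is falsified — contradiction.
Both cases fail, so the formula is unsatisfiable.

Unsatisfiable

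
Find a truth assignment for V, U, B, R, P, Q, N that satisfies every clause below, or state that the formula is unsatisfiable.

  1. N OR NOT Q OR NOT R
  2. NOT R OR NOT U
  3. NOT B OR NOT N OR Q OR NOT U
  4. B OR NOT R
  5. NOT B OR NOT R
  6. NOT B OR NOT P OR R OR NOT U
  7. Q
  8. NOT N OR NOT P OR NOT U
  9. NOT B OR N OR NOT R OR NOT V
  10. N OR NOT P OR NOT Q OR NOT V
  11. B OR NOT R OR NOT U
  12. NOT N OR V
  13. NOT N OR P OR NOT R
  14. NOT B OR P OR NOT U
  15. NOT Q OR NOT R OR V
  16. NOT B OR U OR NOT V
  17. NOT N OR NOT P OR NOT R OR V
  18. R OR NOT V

V=F, U=F, B=T, R=F, P=F, Q=T, N=F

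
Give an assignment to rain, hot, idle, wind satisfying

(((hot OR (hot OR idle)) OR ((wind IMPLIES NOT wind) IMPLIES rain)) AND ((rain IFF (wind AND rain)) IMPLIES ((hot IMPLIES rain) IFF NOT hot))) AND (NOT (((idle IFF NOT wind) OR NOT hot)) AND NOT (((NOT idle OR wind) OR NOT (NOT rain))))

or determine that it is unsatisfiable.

Unsatisfiable — no assignment works.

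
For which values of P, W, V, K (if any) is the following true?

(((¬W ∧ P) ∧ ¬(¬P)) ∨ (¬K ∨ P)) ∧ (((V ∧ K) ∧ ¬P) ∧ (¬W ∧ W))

UNSATISFIABLE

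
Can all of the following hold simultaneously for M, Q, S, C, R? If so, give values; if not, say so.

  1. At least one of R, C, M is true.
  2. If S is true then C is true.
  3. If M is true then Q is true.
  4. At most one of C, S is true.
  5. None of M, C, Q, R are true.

Unsatisfiable

Case M = True:
  Constraint (5) is violated (M=T) — contradiction.
Case M = False:
  (5) forces C = False.
  (1) with C=F, M=F forces R = True.
  Constraint (5) is violated (R=T) — contradiction.
Both cases fail — unsatisfiable.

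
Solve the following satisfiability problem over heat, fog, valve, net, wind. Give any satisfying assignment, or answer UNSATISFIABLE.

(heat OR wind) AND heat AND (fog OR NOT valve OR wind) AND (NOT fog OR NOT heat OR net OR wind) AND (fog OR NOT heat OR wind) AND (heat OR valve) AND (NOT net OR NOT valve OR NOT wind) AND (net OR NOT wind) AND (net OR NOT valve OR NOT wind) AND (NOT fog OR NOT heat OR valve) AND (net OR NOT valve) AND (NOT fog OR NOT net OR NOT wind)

Unit clause (heat) forces heat = True.
Set fog = False.
  then (fog OR NOT heat OR wind) forces wind = True.
  then (net OR NOT wind) forces net = True.
  then (NOT net OR NOT valve OR NOT wind) forces valve = False.
All clauses satisfied.

heat: True; fog: False; valve: False; net: True; wind: True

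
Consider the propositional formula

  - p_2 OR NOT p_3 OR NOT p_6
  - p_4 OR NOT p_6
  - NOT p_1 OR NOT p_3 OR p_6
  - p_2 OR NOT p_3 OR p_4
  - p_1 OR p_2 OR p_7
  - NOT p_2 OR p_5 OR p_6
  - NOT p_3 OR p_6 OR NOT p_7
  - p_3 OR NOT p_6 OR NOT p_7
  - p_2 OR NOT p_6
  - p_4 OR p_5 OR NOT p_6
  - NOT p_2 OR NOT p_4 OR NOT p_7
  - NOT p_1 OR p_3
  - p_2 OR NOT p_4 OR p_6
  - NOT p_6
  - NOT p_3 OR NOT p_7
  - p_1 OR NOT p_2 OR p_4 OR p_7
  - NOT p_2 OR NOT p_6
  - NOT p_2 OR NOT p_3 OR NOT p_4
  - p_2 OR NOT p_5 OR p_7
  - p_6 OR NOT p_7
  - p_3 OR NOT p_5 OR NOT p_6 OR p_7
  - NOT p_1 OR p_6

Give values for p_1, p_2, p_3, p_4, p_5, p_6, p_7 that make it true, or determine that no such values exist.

p_1 = False, p_2 = True, p_3 = False, p_4 = True, p_5 = True, p_6 = False, p_7 = False

Unit clause (NOT p_6) forces p_6 = False.
In (p_6 OR NOT p_7) only NOT p_7 is left, so p_7 = False.
In (NOT p_1 OR p_6) only NOT p_1 is left, so p_1 = False.
In (p_1 OR p_2 OR p_7) only p_2 is left, so p_2 = True.
In (NOT p_2 OR p_5 OR p_6) only p_5 is left, so p_5 = True.
In (p_1 OR NOT p_2 OR p_4 OR p_7) only p_4 is left, so p_4 = True.
In (NOT p_2 OR NOT p_3 OR NOT p_4) only NOT p_3 is left, so p_3 = False.
All clauses satisfied.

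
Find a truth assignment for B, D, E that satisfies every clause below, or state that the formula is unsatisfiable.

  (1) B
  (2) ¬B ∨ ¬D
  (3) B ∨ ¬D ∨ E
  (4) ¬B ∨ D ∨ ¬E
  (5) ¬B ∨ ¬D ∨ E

B = True, D = False, E = False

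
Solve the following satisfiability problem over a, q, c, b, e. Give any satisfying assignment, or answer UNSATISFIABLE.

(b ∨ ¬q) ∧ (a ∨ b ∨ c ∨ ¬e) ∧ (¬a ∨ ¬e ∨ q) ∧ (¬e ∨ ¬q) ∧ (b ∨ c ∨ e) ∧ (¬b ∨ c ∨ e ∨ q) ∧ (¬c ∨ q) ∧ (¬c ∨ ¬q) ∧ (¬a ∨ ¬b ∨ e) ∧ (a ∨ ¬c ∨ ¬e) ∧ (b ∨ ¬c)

a = False, q = True, c = False, b = True, e = False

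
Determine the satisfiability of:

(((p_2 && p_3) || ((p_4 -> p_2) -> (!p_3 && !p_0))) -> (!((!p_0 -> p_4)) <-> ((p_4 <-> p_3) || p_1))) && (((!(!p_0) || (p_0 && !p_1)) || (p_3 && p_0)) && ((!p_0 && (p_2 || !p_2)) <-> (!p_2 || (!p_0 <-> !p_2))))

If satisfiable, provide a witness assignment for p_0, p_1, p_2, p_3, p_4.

Case p_0 = True: the formula simplifies to (((p_2 && p_3) || !((p_4 -> p_2))) -> !(((p_4 <-> p_3) || p_1))) && !((!p_2 || p_2)).
  p_2 = True: the conjunct !((!p_2 || p_2)) becomes !((False || True)) = False.
  p_2 = False: the conjunct !((!p_2 || p_2)) becomes !((True || False)) = False.
Case p_0 = False: the conjunct (!(!p_0) || (p_0 && !p_1)) || (p_3 && p_0) becomes (False || False) || (p_3 && False) = False.
Both cases fail — unsatisfiable.

Unsatisfiable — no assignment works.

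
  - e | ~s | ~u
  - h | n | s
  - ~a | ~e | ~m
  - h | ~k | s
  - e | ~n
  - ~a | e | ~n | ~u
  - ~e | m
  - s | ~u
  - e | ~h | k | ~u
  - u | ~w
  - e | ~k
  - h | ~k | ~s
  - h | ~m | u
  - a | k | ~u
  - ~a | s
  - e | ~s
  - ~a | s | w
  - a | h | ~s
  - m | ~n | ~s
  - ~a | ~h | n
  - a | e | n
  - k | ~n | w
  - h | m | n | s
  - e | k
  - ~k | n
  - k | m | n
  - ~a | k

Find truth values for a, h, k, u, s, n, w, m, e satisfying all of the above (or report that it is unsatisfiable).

Try a = True:
  (~a | s) forces s = True.
  (e | ~s) forces e = True.
  (~a | ~e | ~m) forces m = False.
  clause (~e | m) is falsified — backtrack.
So a = False.
Set h = True.
Set k = True.
  then (e | ~k) forces e = True.
  then (~k | n) forces n = True.
  then (~e | m) forces m = True.
Set u = True.
  then (s | ~u) forces s = True.
Set w = False.
All clauses satisfied.

a = False; h = True; k = True; u = True; s = True; n = True; w = False; m = True; e = True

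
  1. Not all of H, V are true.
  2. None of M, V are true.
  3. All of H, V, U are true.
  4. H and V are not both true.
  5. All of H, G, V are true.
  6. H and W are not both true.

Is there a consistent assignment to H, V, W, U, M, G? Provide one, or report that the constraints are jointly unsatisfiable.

Case V = True:
  Constraint (2) is violated (V=T) — contradiction.
Case V = False:
  Constraint (3) is violated (V=F) — contradiction.
Both cases fail — unsatisfiable.

Unsatisfiable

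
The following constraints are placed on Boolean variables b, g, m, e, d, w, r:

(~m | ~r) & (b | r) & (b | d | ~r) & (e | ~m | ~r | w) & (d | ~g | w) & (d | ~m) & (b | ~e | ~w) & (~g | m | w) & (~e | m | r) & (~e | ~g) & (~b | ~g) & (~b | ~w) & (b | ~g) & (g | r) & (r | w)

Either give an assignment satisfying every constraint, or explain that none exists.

b=F, g=F, m=F, e=T, d=T, w=F, r=T

Set b = False.
  then (b | r) forces r = True.
  then (b | d | ~r) forces d = True.
  then (b | ~g) forces g = False.
  then (~m | ~r) forces m = False.
Set e = True.
  then (b | ~e | ~w) forces w = False.
All clauses satisfied.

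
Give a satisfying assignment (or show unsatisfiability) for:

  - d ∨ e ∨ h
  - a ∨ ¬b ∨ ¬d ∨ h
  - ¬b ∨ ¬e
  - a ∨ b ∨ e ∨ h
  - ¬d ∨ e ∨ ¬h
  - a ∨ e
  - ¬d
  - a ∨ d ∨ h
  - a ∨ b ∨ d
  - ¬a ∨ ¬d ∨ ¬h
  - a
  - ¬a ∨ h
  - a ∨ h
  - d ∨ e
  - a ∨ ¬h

e = True; a = True; d = False; b = False; h = True

Unit clause (¬d) forces d = False.
Unit clause (a) forces a = True.
In (¬a ∨ h) only h is left, so h = True.
In (d ∨ e) only e is left, so e = True.
In (¬b ∨ ¬e) only ¬b is left, so b = False.
All clauses satisfied.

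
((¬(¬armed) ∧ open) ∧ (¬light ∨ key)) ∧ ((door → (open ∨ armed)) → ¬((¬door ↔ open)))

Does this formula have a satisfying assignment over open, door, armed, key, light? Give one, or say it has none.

open=T; door=T; armed=T; key=F; light=F

  (¬(¬armed) ∧ open) ∧ (¬light ∨ key) = True
    ¬(¬armed) ∧ open = True
      ¬(¬armed) = True
        ¬armed = False
    ¬light ∨ key = True
      ¬light = True
  (door → (open ∨ armed)) → ¬((¬door ↔ open)) = True
    door → (open ∨ armed) = True
      open ∨ armed = True
    ¬((¬door ↔ open)) = True
      ¬door ↔ open = False
        ¬door = False
Both conjuncts True, so the formula holds.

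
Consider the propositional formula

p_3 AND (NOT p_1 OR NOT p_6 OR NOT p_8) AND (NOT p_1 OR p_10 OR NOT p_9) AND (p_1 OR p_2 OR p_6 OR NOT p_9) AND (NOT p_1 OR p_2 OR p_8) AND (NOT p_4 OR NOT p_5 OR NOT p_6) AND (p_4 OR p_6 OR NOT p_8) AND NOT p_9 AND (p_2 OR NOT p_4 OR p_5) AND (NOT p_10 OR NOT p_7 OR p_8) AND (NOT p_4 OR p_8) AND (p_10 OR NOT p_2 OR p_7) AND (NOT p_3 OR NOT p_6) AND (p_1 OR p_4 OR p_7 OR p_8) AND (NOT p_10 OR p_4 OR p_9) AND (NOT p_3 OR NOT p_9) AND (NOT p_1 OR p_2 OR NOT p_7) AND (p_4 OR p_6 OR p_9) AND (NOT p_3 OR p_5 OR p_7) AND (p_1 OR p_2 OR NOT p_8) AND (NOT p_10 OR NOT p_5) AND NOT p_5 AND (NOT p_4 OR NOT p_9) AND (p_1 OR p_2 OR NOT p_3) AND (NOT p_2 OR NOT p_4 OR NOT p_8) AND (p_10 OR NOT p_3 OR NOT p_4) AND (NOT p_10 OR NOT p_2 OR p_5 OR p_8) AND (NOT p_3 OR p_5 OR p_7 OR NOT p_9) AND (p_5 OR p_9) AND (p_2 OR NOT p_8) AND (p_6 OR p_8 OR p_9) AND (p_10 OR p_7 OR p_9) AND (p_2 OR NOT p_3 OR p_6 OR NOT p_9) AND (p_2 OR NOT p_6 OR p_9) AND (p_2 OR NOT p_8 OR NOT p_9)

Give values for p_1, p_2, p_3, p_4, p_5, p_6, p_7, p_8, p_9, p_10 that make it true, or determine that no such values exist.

Case p_5 = True:
  Clause (NOT p_5) is falsified — contradiction.
Case p_5 = False:
  (p_3) forces p_3 = True.
  (NOT p_9) forces p_9 = False.
  Clause (p_5 OR p_9) is falsified — contradiction.
Both cases fail, so the formula is unsatisfiable.

Unsatisfiable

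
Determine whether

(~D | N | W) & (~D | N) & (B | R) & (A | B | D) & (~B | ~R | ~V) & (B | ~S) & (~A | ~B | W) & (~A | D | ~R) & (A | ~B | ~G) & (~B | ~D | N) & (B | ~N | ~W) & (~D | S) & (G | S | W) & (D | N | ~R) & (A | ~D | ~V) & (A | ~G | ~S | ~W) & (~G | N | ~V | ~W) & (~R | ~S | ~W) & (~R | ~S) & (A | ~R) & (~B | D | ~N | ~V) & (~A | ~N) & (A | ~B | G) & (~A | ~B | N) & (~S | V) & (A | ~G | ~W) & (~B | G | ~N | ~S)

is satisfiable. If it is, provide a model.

UNSATISFIABLE

Case A = True:
  (~A | ~N) forces N = False.
  (~D | N) forces D = False.
  (~A | D | ~R) forces R = False.
  (B | R) forces B = True.
  Clause (~A | ~B | N) is falsified — contradiction.
Case A = False:
  (A | ~R) forces R = False.
  (B | R) forces B = True.
  (A | ~B | ~G) forces G = False.
  Clause (A | ~B | G) is falsified — contradiction.
Both cases fail, so the formula is unsatisfiable.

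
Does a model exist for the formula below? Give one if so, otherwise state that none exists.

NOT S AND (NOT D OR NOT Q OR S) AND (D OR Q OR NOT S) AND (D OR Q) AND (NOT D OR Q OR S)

S = False; Q = True; D = False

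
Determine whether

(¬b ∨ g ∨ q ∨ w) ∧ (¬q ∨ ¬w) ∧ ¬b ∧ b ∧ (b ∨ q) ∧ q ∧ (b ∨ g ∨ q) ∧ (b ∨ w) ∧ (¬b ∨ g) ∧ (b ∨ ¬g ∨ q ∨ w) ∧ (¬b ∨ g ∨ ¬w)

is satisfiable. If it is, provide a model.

Case b = True:
  Clause (¬b) is falsified — contradiction.
Case b = False:
  Clause (b) is falsified — contradiction.
Both cases fail, so the formula is unsatisfiable.

The formula is unsatisfiable.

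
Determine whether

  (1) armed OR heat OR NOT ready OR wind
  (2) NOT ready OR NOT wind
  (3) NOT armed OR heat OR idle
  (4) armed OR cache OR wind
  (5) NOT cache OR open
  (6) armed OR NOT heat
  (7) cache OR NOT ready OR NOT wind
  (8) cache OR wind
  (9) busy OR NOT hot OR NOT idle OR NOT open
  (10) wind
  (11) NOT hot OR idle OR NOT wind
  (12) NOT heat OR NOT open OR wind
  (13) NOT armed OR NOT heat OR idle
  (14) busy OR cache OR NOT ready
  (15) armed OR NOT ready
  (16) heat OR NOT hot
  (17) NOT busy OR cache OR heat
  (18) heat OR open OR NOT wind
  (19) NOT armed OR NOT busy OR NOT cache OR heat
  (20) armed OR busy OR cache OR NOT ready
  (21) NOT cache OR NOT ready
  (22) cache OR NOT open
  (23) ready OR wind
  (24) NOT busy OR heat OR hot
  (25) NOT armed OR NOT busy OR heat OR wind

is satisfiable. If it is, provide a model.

Unit clause (wind) forces wind = True.
In (NOT ready OR NOT wind) only NOT ready is left, so ready = False.
Set open = True.
  then (cache OR NOT open) forces cache = True.
Set hot = True.
  then (NOT hot OR idle OR NOT wind) forces idle = True.
  then (heat OR NOT hot) forces heat = True.
  then (armed OR NOT heat) forces armed = True.
  then (busy OR NOT hot OR NOT idle OR NOT open) forces busy = True.
All clauses satisfied.

open = True, hot = True, heat = True, wind = True, idle = True, busy = True, armed = True, cache = True, ready = False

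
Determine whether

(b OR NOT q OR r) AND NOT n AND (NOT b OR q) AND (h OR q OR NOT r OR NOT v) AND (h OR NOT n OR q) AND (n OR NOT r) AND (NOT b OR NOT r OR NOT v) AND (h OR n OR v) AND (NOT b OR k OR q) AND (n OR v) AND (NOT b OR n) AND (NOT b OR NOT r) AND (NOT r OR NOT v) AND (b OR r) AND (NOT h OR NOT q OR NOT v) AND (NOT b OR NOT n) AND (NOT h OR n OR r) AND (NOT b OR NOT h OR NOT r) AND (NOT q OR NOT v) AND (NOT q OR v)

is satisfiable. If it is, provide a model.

Case b = True:
  (NOT n) forces n = False.
  Clause (NOT b OR n) is falsified — contradiction.
Case b = False:
  (NOT n) forces n = False.
  (n OR NOT r) forces r = False.
  Clause (b OR r) is falsified — contradiction.
Both cases fail, so the formula is unsatisfiable.

No satisfying assignment exists.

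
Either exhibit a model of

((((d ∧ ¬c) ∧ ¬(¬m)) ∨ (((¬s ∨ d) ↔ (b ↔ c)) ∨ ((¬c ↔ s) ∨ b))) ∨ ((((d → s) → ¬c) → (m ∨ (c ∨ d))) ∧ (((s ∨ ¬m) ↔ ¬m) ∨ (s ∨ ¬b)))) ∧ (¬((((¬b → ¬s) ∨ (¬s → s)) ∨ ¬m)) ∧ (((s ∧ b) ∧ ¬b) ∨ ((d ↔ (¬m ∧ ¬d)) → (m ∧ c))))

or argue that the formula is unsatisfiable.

The conjunct ¬((((¬b → ¬s) ∨ (¬s → s)) ∨ ¬m)) is unsatisfiable on its own:
  b=F, s=F, m=F: evaluates to False.
  b=F, s=F, m=T: evaluates to False.
  b=F, s=T, m=F: evaluates to False.
  b=F, s=T, m=T: evaluates to False.
  b=T, s=F, m=F: evaluates to False.
  b=T, s=F, m=T: evaluates to False.
  b=T, s=T, m=F: evaluates to False.
  b=T, s=T, m=T: evaluates to False.
So the whole conjunction is unsatisfiable.

Unsatisfiable — no assignment works.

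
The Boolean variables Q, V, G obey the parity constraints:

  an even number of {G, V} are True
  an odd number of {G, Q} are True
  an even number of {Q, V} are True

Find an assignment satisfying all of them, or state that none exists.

UNSATISFIABLE

Adding constraints 1, 2, 3 mod 2: every variable appears an even number of times on the left, so the left side is 0.
But the right sides sum to 1 (mod 2). 0 ≠ 1 — the system is inconsistent.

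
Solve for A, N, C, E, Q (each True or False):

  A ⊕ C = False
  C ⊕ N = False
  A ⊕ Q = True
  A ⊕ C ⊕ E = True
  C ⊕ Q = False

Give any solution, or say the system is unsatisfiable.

Unsatisfiable — no assignment works.

Adding constraints 1, 3, 5 mod 2: every variable appears an even number of times on the left, so the left side is 0.
But the right sides sum to 1 (mod 2). 0 ≠ 1 — the system is inconsistent.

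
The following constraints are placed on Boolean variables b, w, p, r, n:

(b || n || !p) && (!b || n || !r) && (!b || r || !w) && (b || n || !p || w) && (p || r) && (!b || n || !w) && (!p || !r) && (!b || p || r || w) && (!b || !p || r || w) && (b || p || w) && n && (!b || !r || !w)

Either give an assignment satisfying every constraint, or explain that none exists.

Unit clause (n) forces n = True.
Set b = False.
Set w = True.
Set p = False.
  then (p || r) forces r = True.
All clauses satisfied.

b = False, w = True, p = False, r = True, n = True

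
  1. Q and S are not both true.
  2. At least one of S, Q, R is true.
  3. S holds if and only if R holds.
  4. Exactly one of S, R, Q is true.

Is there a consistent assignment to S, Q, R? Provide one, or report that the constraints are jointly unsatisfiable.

S = False, Q = True, R = False

  (1) Q=T, S=F — not both ✓
  (2) {S, Q, R}: 1 true — at least one ✓
  (3) S=F, R=F — same ✓
  (4) {S, R, Q}: 1 true — exactly one ✓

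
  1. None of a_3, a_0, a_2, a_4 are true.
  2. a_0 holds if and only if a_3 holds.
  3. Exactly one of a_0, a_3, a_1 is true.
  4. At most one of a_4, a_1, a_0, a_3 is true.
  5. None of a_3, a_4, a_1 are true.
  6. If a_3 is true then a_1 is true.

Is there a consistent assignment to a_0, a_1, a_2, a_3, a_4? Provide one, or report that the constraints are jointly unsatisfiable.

Unsatisfiable — no assignment works.

Case a_1 = True:
  Constraint (5) is violated (a_1=T) — contradiction.
Case a_1 = False:
  (1) forces a_3 = False.
  (1) forces a_0 = False.
  Constraint (3) is violated (a_0=F, a_3=F, a_1=F) — contradiction.
Both cases fail — unsatisfiable.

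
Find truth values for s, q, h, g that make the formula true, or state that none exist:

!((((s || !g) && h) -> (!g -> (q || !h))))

s = True; q = False; h = True; g = False

  !((((s || !g) && h) -> (!g -> (q || !h)))) = True
    ((s || !g) && h) -> (!g -> (q || !h)) = False
      (s || !g) && h = True
        s || !g = True
          !g = True
      !g -> (q || !h) = False
        !g = True
        q || !h = False
          !h = False
The formula evaluates to True.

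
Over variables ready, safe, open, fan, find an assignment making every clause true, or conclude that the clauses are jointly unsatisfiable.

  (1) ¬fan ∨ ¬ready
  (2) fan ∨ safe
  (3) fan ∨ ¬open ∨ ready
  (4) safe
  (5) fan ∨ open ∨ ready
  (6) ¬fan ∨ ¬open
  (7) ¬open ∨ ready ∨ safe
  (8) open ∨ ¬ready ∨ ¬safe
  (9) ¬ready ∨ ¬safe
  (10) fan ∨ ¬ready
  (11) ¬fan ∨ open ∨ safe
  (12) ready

Unsatisfiable — no assignment works.

Case ready = True:
  (¬fan ∨ ¬ready) forces fan = False.
  Clause (fan ∨ ¬ready) is falsified — contradiction.
Case ready = False:
  Clause (ready) is falsified — contradiction.
Both cases fail, so the formula is unsatisfiable.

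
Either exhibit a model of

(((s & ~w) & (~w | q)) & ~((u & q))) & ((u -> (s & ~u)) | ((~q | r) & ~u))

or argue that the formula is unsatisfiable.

q = True, r = True, s = True, w = False, u = False

  ((s & ~w) & (~w | q)) & ~((u & q)) = True
    (s & ~w) & (~w | q) = True
      s & ~w = True
        ~w = True
      ~w | q = True
        ~w = True
    ~((u & q)) = True
      u & q = False
  (u -> (s & ~u)) | ((~q | r) & ~u) = True
    u -> (s & ~u) = True
      s & ~u = True
        ~u = True
    (~q | r) & ~u = True
      ~q | r = True
        ~q = False
      ~u = True
Both conjuncts True, so the formula holds.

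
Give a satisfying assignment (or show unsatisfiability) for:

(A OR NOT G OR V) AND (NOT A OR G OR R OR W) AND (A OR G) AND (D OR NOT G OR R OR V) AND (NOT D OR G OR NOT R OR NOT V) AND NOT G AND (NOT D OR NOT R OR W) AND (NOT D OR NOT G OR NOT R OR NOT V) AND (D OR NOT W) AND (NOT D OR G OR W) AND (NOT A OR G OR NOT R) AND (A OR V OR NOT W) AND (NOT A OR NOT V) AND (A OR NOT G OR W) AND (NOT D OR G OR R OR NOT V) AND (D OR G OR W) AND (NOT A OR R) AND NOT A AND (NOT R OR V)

Case A = True:
  Clause (NOT A) is falsified — contradiction.
Case A = False:
  (A OR G) forces G = True.
  Clause (NOT G) is falsified — contradiction.
Both cases fail, so the formula is unsatisfiable.

Unsatisfiable — no assignment works.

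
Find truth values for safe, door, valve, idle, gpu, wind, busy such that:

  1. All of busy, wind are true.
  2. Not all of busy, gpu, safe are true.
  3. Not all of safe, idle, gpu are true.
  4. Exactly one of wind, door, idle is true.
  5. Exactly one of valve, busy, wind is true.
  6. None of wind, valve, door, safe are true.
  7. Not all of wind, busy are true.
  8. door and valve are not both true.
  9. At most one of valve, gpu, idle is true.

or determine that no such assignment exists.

Case wind = True:
  Constraint (6) is violated (wind=T) — contradiction.
Case wind = False:
  Constraint (1) is violated (wind=F) — contradiction.
Both cases fail — unsatisfiable.

The formula is unsatisfiable.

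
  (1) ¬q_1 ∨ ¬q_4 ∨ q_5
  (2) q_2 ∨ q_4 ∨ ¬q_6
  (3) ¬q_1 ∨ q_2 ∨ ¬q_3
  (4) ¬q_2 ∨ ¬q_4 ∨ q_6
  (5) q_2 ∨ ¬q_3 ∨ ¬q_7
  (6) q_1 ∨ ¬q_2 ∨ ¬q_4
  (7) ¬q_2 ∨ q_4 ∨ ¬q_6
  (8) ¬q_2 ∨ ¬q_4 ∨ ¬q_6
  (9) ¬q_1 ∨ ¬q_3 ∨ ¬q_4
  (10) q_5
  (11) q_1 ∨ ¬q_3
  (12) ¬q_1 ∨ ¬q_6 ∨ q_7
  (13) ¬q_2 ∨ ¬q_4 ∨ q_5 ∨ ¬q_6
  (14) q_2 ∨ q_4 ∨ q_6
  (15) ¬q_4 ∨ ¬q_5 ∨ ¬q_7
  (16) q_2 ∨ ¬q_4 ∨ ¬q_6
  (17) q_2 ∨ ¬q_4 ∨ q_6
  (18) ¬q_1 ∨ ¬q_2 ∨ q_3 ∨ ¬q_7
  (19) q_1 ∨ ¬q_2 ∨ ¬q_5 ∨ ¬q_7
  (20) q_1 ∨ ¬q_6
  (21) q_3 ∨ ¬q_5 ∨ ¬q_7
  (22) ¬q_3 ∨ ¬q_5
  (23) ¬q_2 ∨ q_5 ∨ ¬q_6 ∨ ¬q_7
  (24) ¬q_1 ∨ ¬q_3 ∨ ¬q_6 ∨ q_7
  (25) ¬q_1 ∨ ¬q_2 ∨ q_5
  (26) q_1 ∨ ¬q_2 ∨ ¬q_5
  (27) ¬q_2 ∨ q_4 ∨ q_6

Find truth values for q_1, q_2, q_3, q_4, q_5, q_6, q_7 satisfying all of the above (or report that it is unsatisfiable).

The formula is unsatisfiable.

Case q_6 = True:
  (q_5) forces q_5 = True.
  (q_1 ∨ ¬q_6) forces q_1 = True.
  (¬q_1 ∨ ¬q_6 ∨ q_7) forces q_7 = True.
  (¬q_4 ∨ ¬q_5 ∨ ¬q_7) forces q_4 = False.
  (q_2 ∨ q_4 ∨ ¬q_6) forces q_2 = True.
  Clause (¬q_2 ∨ q_4 ∨ ¬q_6) is falsified — contradiction.
Case q_6 = False:
  (q_5) forces q_5 = True.
  (¬q_3 ∨ ¬q_5) forces q_3 = False.
  (q_3 ∨ ¬q_5 ∨ ¬q_7) forces q_7 = False.
  If q_2 = True:
    (¬q_2 ∨ ¬q_4 ∨ q_6) forces q_4 = False.
    clause (¬q_2 ∨ q_4 ∨ q_6) is falsified.
  If q_2 = False:
    (q_2 ∨ q_4 ∨ q_6) forces q_4 = True.
    clause (q_2 ∨ ¬q_4 ∨ q_6) is falsified.
  Every sub-case reaches a contradiction.
Both cases fail, so the formula is unsatisfiable.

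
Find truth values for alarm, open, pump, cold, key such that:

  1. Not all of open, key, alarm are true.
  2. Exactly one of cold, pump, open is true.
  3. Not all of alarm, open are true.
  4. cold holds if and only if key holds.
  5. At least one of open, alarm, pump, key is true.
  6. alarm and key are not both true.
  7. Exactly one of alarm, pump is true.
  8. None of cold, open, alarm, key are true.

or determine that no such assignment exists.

alarm = False, open = False, pump = True, cold = False, key = False

  (1) {open, key, alarm}: 0/3 true — not all ✓
  (2) {cold, pump, open}: 1 true — exactly one ✓
  (3) {alarm, open}: 0/2 true — not all ✓
  (4) cold=F, key=F — same ✓
  (5) {open, alarm, pump, key}: 1 true — at least one ✓
  (6) alarm=F, key=F — not both ✓
  (7) {alarm, pump}: 1 true — exactly one ✓
  (8) {cold, open, alarm, key}: 0 true — none ✓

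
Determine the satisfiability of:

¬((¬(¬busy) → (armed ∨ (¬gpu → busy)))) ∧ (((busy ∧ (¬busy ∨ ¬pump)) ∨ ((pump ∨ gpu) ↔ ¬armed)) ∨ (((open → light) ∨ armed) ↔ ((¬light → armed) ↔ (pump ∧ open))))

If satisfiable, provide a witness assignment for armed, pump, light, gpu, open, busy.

Unsatisfiable — no assignment works.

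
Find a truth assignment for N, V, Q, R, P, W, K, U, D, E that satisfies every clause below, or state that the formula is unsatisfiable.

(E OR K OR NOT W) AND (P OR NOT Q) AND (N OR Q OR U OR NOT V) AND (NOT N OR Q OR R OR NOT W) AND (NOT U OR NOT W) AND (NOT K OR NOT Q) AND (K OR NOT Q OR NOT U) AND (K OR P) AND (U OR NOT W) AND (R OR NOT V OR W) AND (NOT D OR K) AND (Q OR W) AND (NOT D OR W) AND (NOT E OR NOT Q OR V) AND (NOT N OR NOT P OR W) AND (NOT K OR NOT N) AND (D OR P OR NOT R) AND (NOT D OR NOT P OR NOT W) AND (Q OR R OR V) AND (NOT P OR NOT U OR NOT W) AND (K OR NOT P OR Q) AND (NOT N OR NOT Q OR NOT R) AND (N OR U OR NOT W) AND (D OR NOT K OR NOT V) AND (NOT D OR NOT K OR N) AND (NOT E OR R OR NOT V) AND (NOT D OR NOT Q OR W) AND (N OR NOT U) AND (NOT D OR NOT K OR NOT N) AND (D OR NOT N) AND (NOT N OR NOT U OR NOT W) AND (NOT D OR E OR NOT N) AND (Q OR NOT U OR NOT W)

Try N = True:
  (NOT K OR NOT N) forces K = False.
  (K OR P) forces P = True.
  (NOT D OR K) forces D = False.
  clause (D OR NOT N) is falsified — backtrack.
So N = False.
  then (N OR NOT U) forces U = False.
  then (U OR NOT W) forces W = False.
  then (Q OR W) forces Q = True.
  then (NOT D OR W) forces D = False.
  then (P OR NOT Q) forces P = True.
  then (NOT K OR NOT Q) forces K = False.
Set V = False.
  then (NOT E OR NOT Q OR V) forces E = False.
Set R = False.
All clauses satisfied.

N = False, V = False, Q = True, R = False, P = True, W = False, K = False, U = False, D = False, E = False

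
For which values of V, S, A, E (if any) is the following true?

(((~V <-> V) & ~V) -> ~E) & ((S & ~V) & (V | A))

V = False, S = True, A = True, E = False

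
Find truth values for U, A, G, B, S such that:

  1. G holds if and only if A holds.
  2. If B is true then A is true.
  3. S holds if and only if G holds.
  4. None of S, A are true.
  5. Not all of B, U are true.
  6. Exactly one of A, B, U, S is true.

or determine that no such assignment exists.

U = True, A = False, G = False, B = False, S = False

  (1) G=F, A=F — same ✓
  (2) B=F ⇒ A: vacuous ✓
  (3) S=F, G=F — same ✓
  (4) {S, A}: 0 true — none ✓
  (5) {B, U}: 1/2 true — not all ✓
  (6) {A, B, U, S}: 1 true — exactly one ✓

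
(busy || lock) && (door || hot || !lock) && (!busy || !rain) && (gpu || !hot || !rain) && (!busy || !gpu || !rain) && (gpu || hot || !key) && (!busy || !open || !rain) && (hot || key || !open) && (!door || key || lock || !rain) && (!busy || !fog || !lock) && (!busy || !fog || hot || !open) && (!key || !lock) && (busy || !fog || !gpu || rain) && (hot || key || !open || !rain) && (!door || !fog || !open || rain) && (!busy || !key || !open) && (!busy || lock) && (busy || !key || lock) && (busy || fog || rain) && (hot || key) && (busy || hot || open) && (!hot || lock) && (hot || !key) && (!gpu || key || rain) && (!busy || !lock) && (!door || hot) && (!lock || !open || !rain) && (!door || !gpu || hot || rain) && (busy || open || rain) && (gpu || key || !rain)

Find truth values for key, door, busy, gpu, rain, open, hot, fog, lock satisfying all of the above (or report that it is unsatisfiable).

Try key = True:
  (!key || !lock) forces lock = False.
  (busy || lock) forces busy = True.
  clause (!busy || lock) is falsified — backtrack.
So key = False.
  then (hot || key) forces hot = True.
  then (!hot || lock) forces lock = True.
  then (!busy || !lock) forces busy = False.
Set door = True.
Try gpu = False:
  (gpu || !hot || !rain) forces rain = False.
  (busy || fog || rain) forces fog = True.
  (!door || !fog || !open || rain) forces open = False.
  clause (busy || open || rain) is falsified — backtrack.
So gpu = True.
  then (!gpu || key || rain) forces rain = True.
  then (!lock || !open || !rain) forces open = False.
Set fog = False.
All clauses satisfied.

key: False; door: True; busy: False; gpu: True; rain: True; open: False; hot: True; fog: False; lock: True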